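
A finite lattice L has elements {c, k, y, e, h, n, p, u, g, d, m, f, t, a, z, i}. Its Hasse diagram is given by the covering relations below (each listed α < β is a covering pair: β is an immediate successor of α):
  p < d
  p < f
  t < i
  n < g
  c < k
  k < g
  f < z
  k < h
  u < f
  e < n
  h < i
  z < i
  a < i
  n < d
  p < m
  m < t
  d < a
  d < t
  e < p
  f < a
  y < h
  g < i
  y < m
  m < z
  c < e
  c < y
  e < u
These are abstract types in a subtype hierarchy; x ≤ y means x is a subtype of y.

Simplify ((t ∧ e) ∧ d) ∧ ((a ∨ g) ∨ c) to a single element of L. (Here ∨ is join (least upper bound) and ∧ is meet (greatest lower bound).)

t ∧ e = e
e ∧ d = e
a ∨ g = i
i ∨ c = i
e ∧ i = e

e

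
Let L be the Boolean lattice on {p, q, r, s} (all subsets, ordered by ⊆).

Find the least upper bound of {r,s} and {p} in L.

Under ⊆, join is union: {r,s} ∪ {p} = {p,r,s}.

{p,r,s}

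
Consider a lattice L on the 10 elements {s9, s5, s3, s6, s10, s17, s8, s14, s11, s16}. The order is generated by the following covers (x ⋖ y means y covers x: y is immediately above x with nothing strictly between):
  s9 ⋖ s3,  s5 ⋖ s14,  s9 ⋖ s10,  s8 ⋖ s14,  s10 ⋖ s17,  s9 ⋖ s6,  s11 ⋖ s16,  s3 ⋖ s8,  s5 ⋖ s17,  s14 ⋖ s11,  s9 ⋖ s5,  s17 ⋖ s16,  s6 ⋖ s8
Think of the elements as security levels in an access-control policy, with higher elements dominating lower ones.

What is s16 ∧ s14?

s14

Common lower bounds of {s16, s14}: s14, s3, s5, s6, s8, s9.
The greatest among these is s14.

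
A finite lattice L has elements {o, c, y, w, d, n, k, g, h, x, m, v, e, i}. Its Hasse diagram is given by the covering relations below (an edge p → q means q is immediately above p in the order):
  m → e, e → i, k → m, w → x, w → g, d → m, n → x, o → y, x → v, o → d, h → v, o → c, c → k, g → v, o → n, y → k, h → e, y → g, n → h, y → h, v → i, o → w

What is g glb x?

w

Common lower bounds of {g, x}: o, w.
The greatest among these is w.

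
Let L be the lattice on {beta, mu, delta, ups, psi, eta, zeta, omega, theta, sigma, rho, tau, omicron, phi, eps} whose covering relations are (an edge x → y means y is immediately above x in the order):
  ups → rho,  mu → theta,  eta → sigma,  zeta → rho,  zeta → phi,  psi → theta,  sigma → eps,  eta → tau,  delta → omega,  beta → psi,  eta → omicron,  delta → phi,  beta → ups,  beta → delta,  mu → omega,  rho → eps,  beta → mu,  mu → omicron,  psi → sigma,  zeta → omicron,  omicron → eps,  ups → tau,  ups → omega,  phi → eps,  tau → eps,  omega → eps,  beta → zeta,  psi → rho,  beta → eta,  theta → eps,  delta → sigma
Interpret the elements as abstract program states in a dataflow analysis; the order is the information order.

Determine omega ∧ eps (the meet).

omega

Common lower bounds of {omega, eps}: beta, delta, mu, omega, ups.
The greatest among these is omega.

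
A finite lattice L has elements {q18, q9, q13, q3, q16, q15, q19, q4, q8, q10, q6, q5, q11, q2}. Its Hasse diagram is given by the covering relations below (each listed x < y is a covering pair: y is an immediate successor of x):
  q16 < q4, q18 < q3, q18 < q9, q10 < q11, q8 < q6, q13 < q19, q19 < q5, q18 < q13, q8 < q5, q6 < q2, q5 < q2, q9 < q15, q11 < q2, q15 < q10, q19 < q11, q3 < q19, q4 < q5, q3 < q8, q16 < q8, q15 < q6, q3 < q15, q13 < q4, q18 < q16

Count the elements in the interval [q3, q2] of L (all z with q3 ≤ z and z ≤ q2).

The interval [q3, q2] = {q10, q11, q15, q19, q2, q3, q5, q6, q8}, which has 9 elements.

9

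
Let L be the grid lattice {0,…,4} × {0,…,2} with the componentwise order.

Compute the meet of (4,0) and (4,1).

(4,0)

In a product of chains, the meet is componentwise min, giving (4,0).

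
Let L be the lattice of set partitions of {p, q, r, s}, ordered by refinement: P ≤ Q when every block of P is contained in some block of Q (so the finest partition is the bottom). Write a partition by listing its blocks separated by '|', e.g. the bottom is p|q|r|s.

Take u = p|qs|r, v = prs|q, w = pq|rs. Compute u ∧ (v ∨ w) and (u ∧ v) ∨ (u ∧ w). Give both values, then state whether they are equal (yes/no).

p|qs|r; p|q|r|s; no

v ∨ w = pqrs, so u ∧ (v ∨ w) = p|qs|r ∧ pqrs = p|qs|r.
u ∧ v = p|q|r|s and u ∧ w = p|q|r|s, so (u ∧ v) ∨ (u ∧ w) = p|q|r|s ∨ p|q|r|s = p|q|r|s.
Equal: no.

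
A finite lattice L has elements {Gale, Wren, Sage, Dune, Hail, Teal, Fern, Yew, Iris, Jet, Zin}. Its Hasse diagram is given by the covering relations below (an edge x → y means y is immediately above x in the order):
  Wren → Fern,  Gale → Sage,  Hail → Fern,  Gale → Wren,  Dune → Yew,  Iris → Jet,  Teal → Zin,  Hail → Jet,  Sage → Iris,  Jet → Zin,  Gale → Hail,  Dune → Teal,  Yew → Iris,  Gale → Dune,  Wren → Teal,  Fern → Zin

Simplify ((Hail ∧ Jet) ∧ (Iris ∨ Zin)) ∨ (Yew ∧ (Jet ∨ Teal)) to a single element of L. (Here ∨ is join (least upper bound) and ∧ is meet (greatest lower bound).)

Hail ∧ Jet = Hail
Iris ∨ Zin = Zin
Hail ∧ Zin = Hail
Jet ∨ Teal = Zin
Yew ∧ Zin = Yew
Hail ∨ Yew = Jet

Jet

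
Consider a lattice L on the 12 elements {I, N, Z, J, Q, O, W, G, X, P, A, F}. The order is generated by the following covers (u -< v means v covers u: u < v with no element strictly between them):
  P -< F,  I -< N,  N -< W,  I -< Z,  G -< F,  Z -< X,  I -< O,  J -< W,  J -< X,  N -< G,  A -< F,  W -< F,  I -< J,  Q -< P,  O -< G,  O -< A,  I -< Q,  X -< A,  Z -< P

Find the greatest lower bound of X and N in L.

I

Common lower bounds of {X, N}: I.
The greatest among these is I.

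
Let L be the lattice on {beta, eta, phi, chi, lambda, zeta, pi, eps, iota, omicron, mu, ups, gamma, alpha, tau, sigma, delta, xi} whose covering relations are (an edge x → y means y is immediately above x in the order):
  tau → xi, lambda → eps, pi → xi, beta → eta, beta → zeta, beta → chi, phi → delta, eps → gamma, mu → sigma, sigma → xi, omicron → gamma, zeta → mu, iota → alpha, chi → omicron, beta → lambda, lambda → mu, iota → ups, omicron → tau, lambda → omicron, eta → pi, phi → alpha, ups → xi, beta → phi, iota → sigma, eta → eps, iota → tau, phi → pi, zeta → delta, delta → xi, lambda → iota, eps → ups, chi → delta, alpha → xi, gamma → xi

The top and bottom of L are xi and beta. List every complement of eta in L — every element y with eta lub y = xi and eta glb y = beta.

Need y with eta ∨ y = xi and eta ∧ y = beta.
Checking each element gives: alpha, delta, mu, sigma, tau, zeta.

alpha, delta, mu, sigma, tau, zeta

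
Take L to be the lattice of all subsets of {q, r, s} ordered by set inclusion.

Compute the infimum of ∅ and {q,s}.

Under ⊆, meet is intersection: ∅ ∩ {q,s} = ∅.

∅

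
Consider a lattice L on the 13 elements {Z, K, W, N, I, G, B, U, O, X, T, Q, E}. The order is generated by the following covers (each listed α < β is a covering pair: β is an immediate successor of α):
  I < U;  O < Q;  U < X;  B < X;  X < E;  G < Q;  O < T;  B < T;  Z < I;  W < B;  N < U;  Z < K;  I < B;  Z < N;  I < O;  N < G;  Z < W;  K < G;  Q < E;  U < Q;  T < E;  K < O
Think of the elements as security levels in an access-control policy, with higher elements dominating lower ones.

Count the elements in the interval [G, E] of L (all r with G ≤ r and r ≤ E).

3

The interval [G, E] = {E, G, Q}, which has 3 elements.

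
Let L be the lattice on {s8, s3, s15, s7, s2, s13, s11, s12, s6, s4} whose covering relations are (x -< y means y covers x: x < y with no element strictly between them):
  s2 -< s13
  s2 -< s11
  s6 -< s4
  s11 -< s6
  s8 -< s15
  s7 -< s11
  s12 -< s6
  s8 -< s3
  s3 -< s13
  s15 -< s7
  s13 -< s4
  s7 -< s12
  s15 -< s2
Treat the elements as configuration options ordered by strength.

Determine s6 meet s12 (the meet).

Common lower bounds of {s6, s12}: s12, s15, s7, s8.
The greatest among these is s12.

s12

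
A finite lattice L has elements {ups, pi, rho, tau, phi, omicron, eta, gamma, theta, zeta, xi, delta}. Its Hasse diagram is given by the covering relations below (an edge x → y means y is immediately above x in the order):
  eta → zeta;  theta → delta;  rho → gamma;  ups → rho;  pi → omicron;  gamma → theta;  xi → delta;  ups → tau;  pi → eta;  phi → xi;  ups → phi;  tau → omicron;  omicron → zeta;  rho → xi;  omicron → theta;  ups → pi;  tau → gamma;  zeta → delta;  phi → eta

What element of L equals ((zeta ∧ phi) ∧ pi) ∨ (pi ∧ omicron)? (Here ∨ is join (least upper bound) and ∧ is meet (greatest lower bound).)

pi

zeta ∧ phi = phi
phi ∧ pi = ups
pi ∧ omicron = pi
ups ∨ pi = pi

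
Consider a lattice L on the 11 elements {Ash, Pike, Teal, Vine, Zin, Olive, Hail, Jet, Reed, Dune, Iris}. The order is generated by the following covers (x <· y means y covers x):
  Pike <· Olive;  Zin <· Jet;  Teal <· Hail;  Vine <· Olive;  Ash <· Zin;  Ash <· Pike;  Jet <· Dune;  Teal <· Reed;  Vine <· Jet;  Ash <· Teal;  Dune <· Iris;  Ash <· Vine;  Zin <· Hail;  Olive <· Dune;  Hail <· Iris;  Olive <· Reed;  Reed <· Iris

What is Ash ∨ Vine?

Common upper bounds of {Ash, Vine}: Dune, Iris, Jet, Olive, Reed, Vine.
The least among these is Vine.

Vine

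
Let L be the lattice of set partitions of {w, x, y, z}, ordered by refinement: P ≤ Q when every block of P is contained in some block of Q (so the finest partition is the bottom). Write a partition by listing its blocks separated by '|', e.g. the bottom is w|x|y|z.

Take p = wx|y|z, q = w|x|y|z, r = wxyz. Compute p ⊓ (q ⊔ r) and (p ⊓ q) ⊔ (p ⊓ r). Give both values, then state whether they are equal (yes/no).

q ⊔ r = wxyz, so p ⊓ (q ⊔ r) = wx|y|z ⊓ wxyz = wx|y|z.
p ⊓ q = w|x|y|z and p ⊓ r = wx|y|z, so (p ⊓ q) ⊔ (p ⊓ r) = w|x|y|z ⊔ wx|y|z = wx|y|z.
Equal: yes.

wx|y|z; wx|y|z; yes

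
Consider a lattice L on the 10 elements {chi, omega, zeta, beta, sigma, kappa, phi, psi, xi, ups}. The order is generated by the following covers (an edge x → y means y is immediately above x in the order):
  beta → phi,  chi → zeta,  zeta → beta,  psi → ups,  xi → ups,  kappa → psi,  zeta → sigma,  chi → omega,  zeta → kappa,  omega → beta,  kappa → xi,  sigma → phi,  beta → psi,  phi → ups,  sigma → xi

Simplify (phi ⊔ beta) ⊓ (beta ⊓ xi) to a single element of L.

phi ∨ beta = phi
beta ∧ xi = zeta
phi ∧ zeta = zeta

zeta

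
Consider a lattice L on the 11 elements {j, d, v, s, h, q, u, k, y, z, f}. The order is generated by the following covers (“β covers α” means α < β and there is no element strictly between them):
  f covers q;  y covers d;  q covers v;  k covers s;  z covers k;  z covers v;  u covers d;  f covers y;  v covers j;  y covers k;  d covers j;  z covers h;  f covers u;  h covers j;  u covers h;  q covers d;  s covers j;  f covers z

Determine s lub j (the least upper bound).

Common upper bounds of {s, j}: f, k, s, y, z.
The least among these is s.

s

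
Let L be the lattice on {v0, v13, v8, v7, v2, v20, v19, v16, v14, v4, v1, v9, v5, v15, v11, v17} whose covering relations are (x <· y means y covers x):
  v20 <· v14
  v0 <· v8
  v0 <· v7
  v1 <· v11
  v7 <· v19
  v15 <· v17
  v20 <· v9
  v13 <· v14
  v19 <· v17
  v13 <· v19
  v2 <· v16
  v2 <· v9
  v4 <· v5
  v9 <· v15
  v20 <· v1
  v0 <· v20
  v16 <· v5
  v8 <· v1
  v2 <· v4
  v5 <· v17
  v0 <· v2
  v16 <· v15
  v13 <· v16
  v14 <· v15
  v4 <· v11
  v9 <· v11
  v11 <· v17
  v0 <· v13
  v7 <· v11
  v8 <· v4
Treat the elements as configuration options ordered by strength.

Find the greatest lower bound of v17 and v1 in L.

v1

Common lower bounds of {v17, v1}: v0, v1, v20, v8.
The greatest among these is v1.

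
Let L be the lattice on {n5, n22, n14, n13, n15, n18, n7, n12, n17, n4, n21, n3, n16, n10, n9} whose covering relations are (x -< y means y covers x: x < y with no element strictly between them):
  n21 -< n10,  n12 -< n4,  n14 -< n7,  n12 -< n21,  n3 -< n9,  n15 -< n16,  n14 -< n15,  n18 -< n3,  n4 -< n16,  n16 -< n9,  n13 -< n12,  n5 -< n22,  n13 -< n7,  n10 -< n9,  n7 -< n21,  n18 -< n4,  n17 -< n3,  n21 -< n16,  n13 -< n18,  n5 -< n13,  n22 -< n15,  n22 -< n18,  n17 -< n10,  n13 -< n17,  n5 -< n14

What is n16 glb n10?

Common lower bounds of {n16, n10}: n12, n13, n14, n21, n5, n7.
The greatest among these is n21.

n21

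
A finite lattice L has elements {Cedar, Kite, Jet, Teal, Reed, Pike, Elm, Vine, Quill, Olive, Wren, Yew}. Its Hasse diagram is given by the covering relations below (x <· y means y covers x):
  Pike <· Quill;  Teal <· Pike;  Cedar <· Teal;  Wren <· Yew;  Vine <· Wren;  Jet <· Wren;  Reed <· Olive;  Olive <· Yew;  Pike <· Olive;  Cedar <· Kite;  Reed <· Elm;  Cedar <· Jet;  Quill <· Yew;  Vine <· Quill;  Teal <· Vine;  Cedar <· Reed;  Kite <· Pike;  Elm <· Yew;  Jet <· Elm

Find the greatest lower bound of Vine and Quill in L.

Common lower bounds of {Vine, Quill}: Cedar, Teal, Vine.
The greatest among these is Vine.

Vine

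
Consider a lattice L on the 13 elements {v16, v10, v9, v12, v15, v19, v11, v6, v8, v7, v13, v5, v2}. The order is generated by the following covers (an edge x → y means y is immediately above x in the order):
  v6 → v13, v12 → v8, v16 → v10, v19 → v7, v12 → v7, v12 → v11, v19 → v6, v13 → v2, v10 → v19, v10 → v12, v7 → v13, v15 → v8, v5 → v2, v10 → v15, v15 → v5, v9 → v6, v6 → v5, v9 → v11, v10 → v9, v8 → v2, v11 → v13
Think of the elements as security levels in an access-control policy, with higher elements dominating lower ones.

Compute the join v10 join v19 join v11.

v13

Common upper bounds of {v10, v19, v11}: v13, v2.
The least among these is v13.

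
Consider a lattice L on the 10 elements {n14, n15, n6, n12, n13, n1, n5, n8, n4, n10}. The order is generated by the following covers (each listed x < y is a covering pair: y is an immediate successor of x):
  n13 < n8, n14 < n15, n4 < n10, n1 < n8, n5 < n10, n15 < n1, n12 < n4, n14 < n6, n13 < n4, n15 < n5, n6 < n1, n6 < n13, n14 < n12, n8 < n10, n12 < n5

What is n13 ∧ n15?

Common lower bounds of {n13, n15}: n14.
The greatest among these is n14.

n14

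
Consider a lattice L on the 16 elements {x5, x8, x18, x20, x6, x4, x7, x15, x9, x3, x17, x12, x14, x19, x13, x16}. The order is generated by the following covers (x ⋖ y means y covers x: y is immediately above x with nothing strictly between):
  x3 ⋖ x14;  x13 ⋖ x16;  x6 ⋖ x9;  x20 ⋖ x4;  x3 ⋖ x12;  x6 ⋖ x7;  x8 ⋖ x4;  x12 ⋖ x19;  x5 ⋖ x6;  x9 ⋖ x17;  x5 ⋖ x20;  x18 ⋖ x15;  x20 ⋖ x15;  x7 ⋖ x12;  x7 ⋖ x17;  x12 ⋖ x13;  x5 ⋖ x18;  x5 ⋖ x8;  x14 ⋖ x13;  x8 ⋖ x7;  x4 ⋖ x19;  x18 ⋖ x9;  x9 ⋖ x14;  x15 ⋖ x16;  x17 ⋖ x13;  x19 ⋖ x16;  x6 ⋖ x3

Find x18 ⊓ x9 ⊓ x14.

x18

Common lower bounds of {x18, x9, x14}: x18, x5.
The greatest among these is x18.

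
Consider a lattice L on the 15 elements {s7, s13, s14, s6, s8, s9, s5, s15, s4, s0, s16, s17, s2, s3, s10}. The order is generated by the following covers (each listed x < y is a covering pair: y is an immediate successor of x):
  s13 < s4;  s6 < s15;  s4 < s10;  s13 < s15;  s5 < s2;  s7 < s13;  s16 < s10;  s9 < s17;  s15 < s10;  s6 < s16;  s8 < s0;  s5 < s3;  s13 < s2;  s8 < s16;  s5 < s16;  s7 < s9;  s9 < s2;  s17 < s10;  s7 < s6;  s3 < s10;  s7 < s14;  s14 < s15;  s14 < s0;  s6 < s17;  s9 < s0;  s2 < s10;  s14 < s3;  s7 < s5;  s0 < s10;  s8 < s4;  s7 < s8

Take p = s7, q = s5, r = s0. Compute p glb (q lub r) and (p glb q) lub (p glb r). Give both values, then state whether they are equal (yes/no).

s7; s7; yes

q lub r = s10, so p glb (q lub r) = s7 glb s10 = s7.
p glb q = s7 and p glb r = s7, so (p glb q) lub (p glb r) = s7 lub s7 = s7.
Equal: yes.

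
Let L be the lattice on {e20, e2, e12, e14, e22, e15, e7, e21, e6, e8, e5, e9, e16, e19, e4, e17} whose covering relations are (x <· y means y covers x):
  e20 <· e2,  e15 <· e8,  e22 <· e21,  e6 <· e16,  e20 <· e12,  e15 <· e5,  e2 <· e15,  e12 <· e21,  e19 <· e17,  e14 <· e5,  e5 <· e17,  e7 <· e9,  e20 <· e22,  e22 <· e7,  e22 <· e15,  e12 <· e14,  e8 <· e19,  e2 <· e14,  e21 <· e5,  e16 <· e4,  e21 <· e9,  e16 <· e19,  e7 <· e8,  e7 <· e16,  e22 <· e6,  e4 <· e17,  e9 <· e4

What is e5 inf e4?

Common lower bounds of {e5, e4}: e12, e20, e21, e22.
The greatest among these is e21.

e21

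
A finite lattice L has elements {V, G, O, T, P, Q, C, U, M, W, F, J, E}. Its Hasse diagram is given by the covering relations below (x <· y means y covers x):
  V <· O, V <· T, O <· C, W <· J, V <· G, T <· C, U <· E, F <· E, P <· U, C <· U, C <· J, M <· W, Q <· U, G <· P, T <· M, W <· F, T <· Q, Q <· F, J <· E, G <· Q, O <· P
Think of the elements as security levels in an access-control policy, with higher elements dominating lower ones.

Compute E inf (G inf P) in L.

G

G ∧ P = G
E ∧ G = G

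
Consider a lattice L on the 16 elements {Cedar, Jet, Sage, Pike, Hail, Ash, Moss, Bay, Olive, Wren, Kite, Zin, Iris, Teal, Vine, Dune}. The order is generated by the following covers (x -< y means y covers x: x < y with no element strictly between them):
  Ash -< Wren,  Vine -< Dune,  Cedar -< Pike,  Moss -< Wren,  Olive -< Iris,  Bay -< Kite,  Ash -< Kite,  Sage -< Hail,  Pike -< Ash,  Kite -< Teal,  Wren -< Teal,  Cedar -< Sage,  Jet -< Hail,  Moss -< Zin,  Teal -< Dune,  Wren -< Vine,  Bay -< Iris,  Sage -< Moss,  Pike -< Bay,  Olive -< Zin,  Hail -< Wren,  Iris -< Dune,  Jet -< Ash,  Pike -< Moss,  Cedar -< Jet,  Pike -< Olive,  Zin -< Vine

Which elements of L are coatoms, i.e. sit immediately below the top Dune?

Iris, Teal, Vine

The coatoms are exactly the elements covered by Dune: Iris, Teal, Vine.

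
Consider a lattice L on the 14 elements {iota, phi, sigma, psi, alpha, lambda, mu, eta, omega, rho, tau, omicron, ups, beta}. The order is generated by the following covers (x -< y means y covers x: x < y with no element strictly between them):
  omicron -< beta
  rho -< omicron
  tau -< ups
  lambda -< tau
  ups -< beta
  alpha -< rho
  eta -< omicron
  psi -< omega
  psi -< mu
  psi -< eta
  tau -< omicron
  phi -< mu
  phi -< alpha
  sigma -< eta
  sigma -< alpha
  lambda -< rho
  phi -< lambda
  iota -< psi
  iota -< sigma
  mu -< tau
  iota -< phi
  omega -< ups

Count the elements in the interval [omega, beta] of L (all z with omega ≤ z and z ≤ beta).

The interval [omega, beta] = {beta, omega, ups}, which has 3 elements.

3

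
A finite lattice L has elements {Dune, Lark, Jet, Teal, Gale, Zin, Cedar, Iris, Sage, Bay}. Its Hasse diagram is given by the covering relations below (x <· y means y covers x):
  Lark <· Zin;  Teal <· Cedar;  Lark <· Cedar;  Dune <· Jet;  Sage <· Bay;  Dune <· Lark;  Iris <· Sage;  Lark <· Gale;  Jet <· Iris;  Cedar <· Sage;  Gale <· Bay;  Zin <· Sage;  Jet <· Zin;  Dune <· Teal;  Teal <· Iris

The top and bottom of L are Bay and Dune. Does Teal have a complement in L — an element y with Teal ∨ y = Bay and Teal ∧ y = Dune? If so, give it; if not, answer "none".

Gale

Need y with Teal ∨ y = Bay and Teal ∧ y = Dune.
Checking each element gives: Gale.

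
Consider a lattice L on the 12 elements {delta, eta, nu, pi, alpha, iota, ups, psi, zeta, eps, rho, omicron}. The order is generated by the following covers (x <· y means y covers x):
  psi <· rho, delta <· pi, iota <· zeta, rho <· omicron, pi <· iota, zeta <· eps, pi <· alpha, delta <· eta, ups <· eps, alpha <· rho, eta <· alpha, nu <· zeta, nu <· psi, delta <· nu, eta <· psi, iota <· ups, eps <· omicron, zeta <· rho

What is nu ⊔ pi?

zeta

Common upper bounds of {nu, pi}: eps, omicron, rho, zeta.
The least among these is zeta.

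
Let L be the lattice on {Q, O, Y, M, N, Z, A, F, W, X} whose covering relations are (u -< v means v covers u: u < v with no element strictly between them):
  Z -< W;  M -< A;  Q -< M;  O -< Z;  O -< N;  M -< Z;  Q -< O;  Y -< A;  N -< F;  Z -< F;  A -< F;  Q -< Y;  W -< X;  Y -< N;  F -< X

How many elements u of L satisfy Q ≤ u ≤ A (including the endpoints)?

4

The interval [Q, A] = {A, M, Q, Y}, which has 4 elements.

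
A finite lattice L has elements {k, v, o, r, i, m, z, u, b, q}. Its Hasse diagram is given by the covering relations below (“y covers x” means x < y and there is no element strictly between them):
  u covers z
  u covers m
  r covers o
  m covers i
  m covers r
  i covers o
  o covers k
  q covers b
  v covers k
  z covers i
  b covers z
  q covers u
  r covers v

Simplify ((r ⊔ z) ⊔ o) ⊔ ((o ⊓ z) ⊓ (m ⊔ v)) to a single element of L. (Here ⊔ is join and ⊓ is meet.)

u

r ∨ z = u
u ∨ o = u
o ∧ z = o
m ∨ v = m
o ∧ m = o
u ∨ o = u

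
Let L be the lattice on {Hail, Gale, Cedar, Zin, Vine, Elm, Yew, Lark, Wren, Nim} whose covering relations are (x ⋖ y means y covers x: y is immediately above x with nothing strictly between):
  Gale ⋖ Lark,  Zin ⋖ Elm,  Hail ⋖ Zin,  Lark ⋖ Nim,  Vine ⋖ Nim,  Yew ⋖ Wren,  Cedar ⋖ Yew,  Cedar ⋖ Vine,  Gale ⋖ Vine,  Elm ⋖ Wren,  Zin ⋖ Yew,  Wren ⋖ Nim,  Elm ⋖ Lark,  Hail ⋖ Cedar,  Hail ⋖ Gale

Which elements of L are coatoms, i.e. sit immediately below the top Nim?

The coatoms are exactly the elements covered by Nim: Lark, Vine, Wren.

Lark, Vine, Wren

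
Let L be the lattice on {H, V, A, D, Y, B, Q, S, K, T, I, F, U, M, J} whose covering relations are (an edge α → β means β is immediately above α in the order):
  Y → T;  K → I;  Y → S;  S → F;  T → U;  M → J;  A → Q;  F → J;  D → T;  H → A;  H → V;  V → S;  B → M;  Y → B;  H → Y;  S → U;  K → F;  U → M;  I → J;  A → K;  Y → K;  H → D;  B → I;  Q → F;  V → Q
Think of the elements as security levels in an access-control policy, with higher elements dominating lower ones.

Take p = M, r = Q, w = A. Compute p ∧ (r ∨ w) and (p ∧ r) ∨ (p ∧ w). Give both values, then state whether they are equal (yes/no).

r ∨ w = Q, so p ∧ (r ∨ w) = M ∧ Q = V.
p ∧ r = V and p ∧ w = H, so (p ∧ r) ∨ (p ∧ w) = V ∨ H = V.
Equal: yes.

V; V; yes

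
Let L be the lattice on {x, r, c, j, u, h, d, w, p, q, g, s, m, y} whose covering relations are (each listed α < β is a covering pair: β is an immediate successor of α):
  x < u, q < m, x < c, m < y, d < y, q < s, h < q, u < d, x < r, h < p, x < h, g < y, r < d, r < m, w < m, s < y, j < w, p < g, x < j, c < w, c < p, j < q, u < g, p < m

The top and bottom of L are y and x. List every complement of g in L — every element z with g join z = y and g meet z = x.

j, r

Need z with g ∨ z = y and g ∧ z = x.
Checking each element gives: j, r.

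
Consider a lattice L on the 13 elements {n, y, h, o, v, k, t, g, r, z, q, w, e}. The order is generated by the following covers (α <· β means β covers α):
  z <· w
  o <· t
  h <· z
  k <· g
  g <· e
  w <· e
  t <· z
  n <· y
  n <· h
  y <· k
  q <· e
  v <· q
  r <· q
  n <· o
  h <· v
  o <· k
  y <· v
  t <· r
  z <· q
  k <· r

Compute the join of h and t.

z

Common upper bounds of {h, t}: e, q, w, z.
The least among these is z.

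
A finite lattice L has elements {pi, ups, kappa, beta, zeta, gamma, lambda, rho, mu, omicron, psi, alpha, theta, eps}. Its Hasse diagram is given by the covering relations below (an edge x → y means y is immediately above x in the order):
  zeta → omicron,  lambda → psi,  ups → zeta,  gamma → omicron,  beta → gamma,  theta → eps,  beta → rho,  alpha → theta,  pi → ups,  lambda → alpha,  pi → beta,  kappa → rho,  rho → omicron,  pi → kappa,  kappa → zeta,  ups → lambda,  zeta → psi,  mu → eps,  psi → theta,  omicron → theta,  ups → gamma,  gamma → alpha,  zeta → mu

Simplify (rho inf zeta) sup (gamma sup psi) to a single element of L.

rho ∧ zeta = kappa
gamma ∨ psi = theta
kappa ∨ theta = theta

theta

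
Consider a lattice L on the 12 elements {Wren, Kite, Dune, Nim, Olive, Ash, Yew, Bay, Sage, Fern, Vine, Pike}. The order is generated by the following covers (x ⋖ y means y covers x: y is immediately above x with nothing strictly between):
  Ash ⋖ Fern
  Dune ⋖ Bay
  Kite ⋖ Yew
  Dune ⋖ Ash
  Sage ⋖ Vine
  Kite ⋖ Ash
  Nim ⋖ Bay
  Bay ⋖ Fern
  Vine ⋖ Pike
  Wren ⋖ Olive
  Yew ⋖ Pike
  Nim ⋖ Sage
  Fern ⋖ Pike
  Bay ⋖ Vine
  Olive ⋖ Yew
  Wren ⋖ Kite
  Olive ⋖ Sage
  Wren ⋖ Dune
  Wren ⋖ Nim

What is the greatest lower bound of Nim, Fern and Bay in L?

Nim

Common lower bounds of {Nim, Fern, Bay}: Nim, Wren.
The greatest among these is Nim.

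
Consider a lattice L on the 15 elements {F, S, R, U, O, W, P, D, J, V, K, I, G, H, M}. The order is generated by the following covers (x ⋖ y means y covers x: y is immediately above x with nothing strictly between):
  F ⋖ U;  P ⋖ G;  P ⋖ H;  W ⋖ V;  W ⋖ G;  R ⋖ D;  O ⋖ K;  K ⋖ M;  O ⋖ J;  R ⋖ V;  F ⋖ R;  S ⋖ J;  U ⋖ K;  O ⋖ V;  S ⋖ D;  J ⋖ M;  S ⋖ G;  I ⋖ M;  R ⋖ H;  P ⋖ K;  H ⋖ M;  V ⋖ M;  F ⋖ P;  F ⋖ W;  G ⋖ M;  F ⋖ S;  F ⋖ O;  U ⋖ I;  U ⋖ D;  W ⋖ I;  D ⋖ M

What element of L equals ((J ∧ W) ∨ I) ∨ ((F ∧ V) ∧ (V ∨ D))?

J ∧ W = F
F ∨ I = I
F ∧ V = F
V ∨ D = M
F ∧ M = F
I ∨ F = I

I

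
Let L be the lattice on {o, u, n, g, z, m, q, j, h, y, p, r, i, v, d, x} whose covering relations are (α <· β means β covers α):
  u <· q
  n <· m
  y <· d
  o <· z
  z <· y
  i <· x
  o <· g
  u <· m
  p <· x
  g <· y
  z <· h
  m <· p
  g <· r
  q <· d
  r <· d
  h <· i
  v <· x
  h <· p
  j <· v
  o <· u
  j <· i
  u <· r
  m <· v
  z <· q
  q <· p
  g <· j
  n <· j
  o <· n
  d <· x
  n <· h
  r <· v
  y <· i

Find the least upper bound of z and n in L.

Common upper bounds of {z, n}: h, i, p, x.
The least among these is h.

h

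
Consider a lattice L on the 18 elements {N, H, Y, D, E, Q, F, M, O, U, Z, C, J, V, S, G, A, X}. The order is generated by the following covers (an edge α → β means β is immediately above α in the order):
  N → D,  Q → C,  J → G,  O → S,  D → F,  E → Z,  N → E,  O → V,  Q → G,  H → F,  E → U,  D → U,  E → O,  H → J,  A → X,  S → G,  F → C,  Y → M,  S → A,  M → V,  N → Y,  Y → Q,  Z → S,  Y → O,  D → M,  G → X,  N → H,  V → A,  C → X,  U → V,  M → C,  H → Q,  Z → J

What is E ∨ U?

U

Common upper bounds of {E, U}: A, U, V, X.
The least among these is U.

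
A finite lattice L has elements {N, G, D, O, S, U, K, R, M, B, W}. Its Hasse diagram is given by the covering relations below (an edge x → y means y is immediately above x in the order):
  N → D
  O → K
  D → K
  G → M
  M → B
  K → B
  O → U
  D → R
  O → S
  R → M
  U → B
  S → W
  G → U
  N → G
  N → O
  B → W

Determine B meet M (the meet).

M

Common lower bounds of {B, M}: D, G, M, N, R.
The greatest among these is M.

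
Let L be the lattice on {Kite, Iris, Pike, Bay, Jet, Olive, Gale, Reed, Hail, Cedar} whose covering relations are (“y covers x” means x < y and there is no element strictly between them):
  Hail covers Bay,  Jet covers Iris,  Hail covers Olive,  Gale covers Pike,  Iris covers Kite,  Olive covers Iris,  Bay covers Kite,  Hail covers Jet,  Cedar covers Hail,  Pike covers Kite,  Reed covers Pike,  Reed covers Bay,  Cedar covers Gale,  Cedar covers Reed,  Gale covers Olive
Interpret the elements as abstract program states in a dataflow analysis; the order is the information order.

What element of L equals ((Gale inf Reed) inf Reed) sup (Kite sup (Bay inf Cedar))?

Reed

Gale ∧ Reed = Pike
Pike ∧ Reed = Pike
Bay ∧ Cedar = Bay
Kite ∨ Bay = Bay
Pike ∨ Bay = Reed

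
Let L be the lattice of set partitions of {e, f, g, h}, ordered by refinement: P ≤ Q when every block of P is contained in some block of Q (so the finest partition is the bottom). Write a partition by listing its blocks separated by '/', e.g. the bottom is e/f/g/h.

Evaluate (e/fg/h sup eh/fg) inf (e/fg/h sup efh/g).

eh/fg

e/fg/h ∨ eh/fg = eh/fg
e/fg/h ∨ efh/g = efgh
eh/fg ∧ efgh = eh/fg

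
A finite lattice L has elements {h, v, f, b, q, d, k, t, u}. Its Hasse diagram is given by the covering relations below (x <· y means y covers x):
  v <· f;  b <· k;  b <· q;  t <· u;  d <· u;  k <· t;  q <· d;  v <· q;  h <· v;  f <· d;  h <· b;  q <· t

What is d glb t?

Common lower bounds of {d, t}: b, h, q, v.
The greatest among these is q.

q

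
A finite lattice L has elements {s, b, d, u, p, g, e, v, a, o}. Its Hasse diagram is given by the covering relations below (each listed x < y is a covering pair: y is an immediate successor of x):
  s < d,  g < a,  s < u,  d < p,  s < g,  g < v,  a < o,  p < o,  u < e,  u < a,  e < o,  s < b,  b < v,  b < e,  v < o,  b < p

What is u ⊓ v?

Common lower bounds of {u, v}: s.
The greatest among these is s.

s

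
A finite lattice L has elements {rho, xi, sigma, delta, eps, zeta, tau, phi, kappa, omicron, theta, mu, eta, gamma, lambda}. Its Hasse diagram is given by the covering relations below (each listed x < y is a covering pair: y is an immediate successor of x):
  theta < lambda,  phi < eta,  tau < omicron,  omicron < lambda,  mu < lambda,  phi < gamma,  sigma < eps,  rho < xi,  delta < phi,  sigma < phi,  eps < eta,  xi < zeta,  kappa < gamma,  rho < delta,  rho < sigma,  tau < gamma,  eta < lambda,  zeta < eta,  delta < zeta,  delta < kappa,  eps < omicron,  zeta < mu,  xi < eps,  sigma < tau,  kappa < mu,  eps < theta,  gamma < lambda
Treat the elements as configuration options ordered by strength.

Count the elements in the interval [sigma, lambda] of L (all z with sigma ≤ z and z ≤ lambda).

9

The interval [sigma, lambda] = {eps, eta, gamma, lambda, omicron, phi, sigma, tau, theta}, which has 9 elements.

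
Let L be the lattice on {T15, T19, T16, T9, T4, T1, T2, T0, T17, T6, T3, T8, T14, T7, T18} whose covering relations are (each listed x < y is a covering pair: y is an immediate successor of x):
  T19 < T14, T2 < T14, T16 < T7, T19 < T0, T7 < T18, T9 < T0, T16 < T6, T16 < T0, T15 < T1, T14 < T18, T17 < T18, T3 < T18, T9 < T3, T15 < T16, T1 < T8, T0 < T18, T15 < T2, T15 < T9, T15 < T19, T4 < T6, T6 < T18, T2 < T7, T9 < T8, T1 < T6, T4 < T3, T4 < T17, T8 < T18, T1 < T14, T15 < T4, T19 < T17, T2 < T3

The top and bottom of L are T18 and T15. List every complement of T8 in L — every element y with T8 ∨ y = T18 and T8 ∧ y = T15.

T16, T17, T19, T2, T4, T7

Need y with T8 ∨ y = T18 and T8 ∧ y = T15.
Checking each element gives: T16, T17, T19, T2, T4, T7.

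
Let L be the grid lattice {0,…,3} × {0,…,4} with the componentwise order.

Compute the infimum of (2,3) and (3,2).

(2,2)

Common lower bounds of {(2,3), (3,2)}: (0,0), (0,1), (0,2), (1,0), (1,1), (1,2), (2,0), (2,1), (2,2).
The greatest among these is (2,2).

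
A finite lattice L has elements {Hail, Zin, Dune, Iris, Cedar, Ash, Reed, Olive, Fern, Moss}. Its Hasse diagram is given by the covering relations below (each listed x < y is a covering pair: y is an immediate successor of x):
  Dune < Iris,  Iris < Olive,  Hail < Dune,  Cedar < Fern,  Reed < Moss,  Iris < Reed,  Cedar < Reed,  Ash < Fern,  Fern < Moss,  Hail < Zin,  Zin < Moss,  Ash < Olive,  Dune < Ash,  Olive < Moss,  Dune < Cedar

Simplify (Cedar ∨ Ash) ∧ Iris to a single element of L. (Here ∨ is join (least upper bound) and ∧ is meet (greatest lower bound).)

Dune

Cedar ∨ Ash = Fern
Fern ∧ Iris = Dune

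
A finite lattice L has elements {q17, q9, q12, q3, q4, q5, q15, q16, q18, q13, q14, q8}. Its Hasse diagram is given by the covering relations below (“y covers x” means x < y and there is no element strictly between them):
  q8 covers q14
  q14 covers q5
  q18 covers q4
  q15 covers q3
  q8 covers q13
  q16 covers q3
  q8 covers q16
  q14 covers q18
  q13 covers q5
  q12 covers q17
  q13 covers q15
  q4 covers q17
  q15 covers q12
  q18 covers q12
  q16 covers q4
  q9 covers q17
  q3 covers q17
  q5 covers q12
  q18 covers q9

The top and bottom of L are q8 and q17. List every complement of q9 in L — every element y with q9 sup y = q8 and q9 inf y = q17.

Need y with q9 ∨ y = q8 and q9 ∧ y = q17.
Checking each element gives: q13, q15, q16, q3.

q13, q15, q16, q3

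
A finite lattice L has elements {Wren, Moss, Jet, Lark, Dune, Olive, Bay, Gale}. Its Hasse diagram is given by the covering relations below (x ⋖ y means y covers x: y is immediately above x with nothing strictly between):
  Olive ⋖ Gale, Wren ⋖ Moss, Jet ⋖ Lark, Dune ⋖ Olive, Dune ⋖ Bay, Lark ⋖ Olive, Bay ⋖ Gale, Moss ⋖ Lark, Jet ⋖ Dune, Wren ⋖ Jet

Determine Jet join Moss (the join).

Common upper bounds of {Jet, Moss}: Gale, Lark, Olive.
The least among these is Lark.

Lark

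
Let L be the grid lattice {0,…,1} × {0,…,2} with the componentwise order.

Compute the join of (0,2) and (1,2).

Common upper bounds of {(0,2), (1,2)}: (1,2).
The least among these is (1,2).

(1,2)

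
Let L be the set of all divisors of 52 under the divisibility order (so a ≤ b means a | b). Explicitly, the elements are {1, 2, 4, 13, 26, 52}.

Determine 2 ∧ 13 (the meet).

1

Common lower bounds of {2, 13}: 1.
The greatest among these is 1.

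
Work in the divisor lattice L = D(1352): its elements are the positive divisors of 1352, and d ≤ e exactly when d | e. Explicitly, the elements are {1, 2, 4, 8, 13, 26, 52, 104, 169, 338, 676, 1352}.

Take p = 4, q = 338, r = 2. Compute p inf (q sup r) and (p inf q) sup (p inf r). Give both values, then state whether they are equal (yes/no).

2; 2; yes

q sup r = 338, so p inf (q sup r) = 4 inf 338 = 2.
p inf q = 2 and p inf r = 2, so (p inf q) sup (p inf r) = 2 sup 2 = 2.
Equal: yes.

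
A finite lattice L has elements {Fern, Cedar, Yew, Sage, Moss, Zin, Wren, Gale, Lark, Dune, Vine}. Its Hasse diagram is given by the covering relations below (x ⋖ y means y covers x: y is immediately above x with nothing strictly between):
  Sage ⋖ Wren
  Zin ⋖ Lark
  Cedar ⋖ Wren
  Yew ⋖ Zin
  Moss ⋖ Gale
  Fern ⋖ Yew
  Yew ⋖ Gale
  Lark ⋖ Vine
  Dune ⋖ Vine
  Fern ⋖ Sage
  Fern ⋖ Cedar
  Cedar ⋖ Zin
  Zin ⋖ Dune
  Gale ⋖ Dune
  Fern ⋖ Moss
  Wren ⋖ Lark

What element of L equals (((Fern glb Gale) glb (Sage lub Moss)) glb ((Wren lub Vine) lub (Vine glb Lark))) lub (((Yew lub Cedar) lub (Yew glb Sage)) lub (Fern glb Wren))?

Zin

Fern ∧ Gale = Fern
Sage ∨ Moss = Vine
Fern ∧ Vine = Fern
Wren ∨ Vine = Vine
Vine ∧ Lark = Lark
Vine ∨ Lark = Vine
Fern ∧ Vine = Fern
Yew ∨ Cedar = Zin
Yew ∧ Sage = Fern
Zin ∨ Fern = Zin
Fern ∧ Wren = Fern
Zin ∨ Fern = Zin
Fern ∨ Zin = Zin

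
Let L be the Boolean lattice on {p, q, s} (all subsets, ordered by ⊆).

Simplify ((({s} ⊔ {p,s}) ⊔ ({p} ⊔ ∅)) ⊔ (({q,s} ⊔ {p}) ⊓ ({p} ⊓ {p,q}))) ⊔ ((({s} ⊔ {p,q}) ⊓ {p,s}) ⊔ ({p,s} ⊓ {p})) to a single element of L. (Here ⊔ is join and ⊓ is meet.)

{s} ∨ {p,s} = {p,s}
{p} ∨ ∅ = {p}
{p,s} ∨ {p} = {p,s}
{q,s} ∨ {p} = {p,q,s}
{p} ∧ {p,q} = {p}
{p,q,s} ∧ {p} = {p}
{p,s} ∨ {p} = {p,s}
{s} ∨ {p,q} = {p,q,s}
{p,q,s} ∧ {p,s} = {p,s}
{p,s} ∧ {p} = {p}
{p,s} ∨ {p} = {p,s}
{p,s} ∨ {p,s} = {p,s}

{p,s}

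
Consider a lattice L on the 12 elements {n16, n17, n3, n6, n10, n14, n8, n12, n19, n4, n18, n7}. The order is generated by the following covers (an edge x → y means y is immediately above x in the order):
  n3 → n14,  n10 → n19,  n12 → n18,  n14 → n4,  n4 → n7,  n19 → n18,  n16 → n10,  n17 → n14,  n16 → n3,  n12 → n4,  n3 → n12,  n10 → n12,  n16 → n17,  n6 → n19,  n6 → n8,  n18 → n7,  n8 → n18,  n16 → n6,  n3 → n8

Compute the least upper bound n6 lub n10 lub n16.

n19

Common upper bounds of {n6, n10, n16}: n18, n19, n7.
The least among these is n19.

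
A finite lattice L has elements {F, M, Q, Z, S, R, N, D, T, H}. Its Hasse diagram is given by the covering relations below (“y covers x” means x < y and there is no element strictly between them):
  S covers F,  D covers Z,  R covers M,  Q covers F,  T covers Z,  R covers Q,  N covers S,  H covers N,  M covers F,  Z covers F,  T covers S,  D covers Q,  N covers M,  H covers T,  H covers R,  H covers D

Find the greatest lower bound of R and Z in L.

Common lower bounds of {R, Z}: F.
The greatest among these is F.

F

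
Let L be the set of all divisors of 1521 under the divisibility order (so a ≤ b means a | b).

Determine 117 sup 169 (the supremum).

In the divisibility order, the join is the least common multiple: lcm(117, 169) = 1521.

1521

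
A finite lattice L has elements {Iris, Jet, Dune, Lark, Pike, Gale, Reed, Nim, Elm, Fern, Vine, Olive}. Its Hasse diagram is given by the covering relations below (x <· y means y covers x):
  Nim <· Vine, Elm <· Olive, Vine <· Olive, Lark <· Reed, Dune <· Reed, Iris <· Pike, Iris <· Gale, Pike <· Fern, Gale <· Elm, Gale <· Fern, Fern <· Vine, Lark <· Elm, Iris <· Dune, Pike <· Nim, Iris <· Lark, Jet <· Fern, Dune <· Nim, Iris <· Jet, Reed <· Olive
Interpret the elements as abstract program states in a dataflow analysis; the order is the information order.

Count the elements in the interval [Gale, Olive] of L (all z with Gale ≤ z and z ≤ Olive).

The interval [Gale, Olive] = {Elm, Fern, Gale, Olive, Vine}, which has 5 elements.

5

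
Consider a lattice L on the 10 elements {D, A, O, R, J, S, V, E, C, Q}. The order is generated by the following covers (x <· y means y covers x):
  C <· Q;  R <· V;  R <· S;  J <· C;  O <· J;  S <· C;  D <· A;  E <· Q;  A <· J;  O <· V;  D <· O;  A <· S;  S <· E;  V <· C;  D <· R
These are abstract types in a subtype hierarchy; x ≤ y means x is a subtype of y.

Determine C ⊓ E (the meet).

Common lower bounds of {C, E}: A, D, R, S.
The greatest among these is S.

S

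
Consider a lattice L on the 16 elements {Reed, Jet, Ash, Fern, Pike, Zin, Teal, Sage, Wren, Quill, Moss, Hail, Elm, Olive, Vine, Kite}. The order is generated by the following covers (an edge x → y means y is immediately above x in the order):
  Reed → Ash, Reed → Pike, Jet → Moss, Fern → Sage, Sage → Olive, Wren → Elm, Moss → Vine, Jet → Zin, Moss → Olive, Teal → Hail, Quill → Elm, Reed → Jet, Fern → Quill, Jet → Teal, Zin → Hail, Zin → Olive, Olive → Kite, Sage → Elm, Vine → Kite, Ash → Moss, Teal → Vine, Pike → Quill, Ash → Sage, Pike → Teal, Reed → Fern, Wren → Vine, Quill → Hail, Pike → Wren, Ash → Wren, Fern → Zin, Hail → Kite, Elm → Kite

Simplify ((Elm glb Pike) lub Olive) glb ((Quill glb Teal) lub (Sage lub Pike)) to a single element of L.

Elm ∧ Pike = Pike
Pike ∨ Olive = Kite
Quill ∧ Teal = Pike
Sage ∨ Pike = Elm
Pike ∨ Elm = Elm
Kite ∧ Elm = Elm

Elm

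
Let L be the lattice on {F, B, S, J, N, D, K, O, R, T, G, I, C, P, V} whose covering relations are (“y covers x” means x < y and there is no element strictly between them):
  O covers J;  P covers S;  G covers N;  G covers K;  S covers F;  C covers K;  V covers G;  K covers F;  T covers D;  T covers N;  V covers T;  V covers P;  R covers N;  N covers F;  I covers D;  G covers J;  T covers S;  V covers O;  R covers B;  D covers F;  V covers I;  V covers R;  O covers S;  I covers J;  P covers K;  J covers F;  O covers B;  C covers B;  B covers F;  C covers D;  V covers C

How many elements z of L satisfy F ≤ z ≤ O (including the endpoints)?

The interval [F, O] = {B, F, J, O, S}, which has 5 elements.

5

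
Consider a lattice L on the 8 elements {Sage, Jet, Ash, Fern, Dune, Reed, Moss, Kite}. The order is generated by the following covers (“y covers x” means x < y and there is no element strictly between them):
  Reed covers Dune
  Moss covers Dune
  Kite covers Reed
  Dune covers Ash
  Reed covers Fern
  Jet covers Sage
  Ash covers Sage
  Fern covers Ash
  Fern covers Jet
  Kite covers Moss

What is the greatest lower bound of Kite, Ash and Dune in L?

Common lower bounds of {Kite, Ash, Dune}: Ash, Sage.
The greatest among these is Ash.

Ash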